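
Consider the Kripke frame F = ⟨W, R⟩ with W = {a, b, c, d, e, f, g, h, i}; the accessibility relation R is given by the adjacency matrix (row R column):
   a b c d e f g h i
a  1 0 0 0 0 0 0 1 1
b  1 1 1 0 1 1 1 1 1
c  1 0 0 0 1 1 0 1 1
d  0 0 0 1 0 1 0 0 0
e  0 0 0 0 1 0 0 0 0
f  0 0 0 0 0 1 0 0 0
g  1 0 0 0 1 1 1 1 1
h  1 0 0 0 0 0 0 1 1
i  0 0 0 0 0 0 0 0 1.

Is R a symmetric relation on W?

No

Symmetric: no — a R i but not i R a.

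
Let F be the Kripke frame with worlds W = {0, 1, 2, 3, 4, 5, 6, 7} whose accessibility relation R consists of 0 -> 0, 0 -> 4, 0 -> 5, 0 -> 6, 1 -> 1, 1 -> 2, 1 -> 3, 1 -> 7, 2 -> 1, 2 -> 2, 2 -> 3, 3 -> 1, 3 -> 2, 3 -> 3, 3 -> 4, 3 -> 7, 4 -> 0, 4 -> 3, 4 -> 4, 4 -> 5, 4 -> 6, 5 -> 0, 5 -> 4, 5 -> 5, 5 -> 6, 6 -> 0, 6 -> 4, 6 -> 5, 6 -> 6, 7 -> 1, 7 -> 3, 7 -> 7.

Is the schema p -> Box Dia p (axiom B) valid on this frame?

Yes

Axiom B corresponds to the accessibility relation being symmetric.
Symmetric: yes — every pair in R has its reverse in R.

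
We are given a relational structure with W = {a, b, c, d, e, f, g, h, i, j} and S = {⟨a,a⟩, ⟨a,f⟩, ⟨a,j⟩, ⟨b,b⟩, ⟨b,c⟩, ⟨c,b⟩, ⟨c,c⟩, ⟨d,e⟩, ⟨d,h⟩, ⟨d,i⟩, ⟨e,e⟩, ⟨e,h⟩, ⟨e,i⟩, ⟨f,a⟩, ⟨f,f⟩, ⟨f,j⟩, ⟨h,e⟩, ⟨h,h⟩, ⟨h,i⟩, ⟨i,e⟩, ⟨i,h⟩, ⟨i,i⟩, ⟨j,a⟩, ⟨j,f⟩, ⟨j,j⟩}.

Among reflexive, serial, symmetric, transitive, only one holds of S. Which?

transitive

Reflexive: no — d is not related to itself.
Serial: no — g has no S-successor.
Symmetric: no — d S e but not e S d.
Transitive: yes — every two-step S-path is closed by a direct edge.
Only transitive holds.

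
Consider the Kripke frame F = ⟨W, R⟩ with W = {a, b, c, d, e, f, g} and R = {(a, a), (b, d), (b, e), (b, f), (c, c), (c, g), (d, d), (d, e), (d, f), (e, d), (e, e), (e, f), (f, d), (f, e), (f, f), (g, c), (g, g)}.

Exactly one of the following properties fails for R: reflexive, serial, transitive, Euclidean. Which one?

reflexive

Reflexive: no — b is not related to itself.
Serial: yes — every world has a successor (e.g. a R a).
Transitive: yes — every two-step R-path is closed by a direct edge.
Euclidean: yes — any two successors of a common world are R-related.
Only reflexive fails.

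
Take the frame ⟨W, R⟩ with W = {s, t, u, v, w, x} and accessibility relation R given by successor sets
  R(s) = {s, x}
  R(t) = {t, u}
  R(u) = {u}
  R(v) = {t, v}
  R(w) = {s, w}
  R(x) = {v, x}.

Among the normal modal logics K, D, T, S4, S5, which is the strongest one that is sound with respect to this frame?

T

Serial (axiom D): yes — every world has a successor (e.g. s R s).
Reflexive (axiom T): yes — every world is R-related to itself.
Transitive (axiom 4): no — s R x and x R v, but not s R v.
Euclidean (axiom 5): no — s R x and s R s, but not x R s.
So F validates K, D, T; S4 would additionally require R to be transitive. The strongest is T.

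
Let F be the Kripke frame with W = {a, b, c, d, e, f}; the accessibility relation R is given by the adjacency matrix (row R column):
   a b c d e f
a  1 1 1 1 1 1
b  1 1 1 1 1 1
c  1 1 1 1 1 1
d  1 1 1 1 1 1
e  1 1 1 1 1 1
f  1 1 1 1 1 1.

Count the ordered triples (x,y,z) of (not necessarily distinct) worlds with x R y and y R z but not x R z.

0

R is transitive; there are no such tuples.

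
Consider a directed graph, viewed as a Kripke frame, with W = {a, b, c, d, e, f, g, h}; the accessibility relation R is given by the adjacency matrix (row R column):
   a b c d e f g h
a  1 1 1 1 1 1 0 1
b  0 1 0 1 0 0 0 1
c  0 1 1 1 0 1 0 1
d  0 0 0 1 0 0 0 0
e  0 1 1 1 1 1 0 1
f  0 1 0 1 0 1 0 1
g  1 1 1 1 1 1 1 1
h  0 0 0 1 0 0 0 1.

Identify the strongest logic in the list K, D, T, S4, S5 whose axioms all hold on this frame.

S4

Serial (axiom D): yes — every world has a successor (e.g. a R a).
Reflexive (axiom T): yes — every world is R-related to itself.
Transitive (axiom 4): yes — every two-step R-path is closed by a direct edge.
Euclidean (axiom 5): no — a R b and a R c, but not b R c.
So F validates K, D, T, S4; S5 would additionally require R to be Euclidean. The strongest is S4.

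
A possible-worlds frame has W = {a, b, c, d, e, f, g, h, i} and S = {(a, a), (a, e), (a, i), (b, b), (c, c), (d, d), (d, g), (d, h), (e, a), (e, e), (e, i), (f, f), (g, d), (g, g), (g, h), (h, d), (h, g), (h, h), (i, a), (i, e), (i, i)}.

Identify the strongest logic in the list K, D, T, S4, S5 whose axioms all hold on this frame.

Serial (axiom D): yes — every world has a successor (e.g. a S a).
Reflexive (axiom T): yes — every world is S-related to itself.
Transitive (axiom 4): yes — every two-step S-path is closed by a direct edge.
Euclidean (axiom 5): yes — any two successors of a common world are S-related.
So F validates K, D, T, S4, S5. The strongest is S5.

S5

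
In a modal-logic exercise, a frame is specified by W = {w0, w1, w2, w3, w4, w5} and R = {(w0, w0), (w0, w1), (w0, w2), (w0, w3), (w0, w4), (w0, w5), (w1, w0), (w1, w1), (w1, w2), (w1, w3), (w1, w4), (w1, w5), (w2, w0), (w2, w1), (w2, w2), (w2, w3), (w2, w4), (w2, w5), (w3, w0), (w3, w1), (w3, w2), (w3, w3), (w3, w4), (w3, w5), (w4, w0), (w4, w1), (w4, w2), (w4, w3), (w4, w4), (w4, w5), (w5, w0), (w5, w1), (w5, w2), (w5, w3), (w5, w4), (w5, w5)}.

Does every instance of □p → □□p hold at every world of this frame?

By correspondence theory, 4 is valid on a frame iff R is transitive.
Transitive: yes — every two-step R-path is closed by a direct edge.

Yes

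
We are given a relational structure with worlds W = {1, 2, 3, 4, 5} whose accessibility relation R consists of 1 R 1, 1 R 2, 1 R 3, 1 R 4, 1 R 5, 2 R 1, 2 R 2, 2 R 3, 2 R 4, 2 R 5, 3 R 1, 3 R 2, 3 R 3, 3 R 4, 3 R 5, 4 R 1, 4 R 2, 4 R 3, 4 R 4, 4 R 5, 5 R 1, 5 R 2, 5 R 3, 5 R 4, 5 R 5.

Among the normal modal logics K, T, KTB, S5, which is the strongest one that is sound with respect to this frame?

Reflexive (axiom T): yes — every world is R-related to itself.
Symmetric (axiom B): yes — every pair in R has its reverse in R.
Euclidean (axiom 5): yes — any two successors of a common world are R-related.
So F validates K, T, KTB, S5. The strongest is S5.

S5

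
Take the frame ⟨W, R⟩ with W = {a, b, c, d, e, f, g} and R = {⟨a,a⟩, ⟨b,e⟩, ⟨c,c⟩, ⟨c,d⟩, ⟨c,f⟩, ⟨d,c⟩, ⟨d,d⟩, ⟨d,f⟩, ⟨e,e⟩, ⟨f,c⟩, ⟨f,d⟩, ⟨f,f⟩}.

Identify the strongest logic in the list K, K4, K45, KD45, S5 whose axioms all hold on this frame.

K45

Transitive (axiom 4): yes — every two-step R-path is closed by a direct edge.
Euclidean (axiom 5): yes — any two successors of a common world are R-related.
Serial (axiom D): no — g has no R-successor.
Reflexive (axiom T): no — b is not related to itself.
So F validates K, K4, K45; KD45 would additionally require R to be serial. The strongest is K45.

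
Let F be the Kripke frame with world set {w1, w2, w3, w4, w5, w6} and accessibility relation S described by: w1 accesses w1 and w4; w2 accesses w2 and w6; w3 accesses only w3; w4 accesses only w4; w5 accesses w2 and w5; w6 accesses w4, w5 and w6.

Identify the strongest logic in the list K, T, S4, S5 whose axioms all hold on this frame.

T

Reflexive (axiom T): yes — every world is S-related to itself.
Transitive (axiom 4): no — w2 S w6 and w6 S w4, but not w2 S w4.
Euclidean (axiom 5): no — w6 S w4 and w6 S w5, but not w4 S w5.
So F validates K, T; S4 would additionally require S to be transitive. The strongest is T.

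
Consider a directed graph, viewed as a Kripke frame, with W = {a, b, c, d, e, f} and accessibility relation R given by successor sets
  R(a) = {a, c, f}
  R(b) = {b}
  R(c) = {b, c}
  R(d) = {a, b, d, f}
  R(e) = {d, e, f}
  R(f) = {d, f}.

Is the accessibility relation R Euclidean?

Euclidean: no — a R c and a R f, but not c R f.

No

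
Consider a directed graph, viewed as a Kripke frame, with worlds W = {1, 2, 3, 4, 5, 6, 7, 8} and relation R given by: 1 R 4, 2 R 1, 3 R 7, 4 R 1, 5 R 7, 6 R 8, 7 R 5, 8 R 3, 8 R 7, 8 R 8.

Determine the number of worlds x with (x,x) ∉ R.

7

Enumerating: 1, 2, 3, 4, 5, 6, 7.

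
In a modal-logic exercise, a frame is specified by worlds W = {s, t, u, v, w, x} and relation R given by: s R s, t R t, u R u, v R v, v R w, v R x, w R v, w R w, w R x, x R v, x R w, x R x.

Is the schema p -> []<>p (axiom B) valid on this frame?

The schema B characterises exactly the symmetric frames.
Symmetric: yes — every pair in R has its reverse in R.

Yes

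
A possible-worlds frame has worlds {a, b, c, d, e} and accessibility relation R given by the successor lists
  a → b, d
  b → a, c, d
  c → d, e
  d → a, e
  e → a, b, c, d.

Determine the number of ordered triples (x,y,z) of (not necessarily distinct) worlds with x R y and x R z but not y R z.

Enumerating: (a,b,b), (a,d,b), (a,d,d), (b,a,a), (b,a,c), (b,c,a), (b,c,c), (b,d,c), (b,d,d), (c,d,d), (c,e,e), (d,a,a), … and 11 more.
Total: 23.

23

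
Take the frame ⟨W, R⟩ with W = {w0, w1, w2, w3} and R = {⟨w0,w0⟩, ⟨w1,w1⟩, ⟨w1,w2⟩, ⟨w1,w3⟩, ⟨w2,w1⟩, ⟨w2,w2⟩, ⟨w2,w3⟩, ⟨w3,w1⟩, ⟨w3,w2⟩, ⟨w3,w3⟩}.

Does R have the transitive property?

Yes

Transitive: yes — every two-step R-path is closed by a direct edge.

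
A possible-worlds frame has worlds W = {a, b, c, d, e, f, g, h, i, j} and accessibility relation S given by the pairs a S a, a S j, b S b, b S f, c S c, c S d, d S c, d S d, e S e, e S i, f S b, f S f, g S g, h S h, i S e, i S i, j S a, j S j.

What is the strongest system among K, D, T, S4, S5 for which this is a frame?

S5

Serial (axiom D): yes — every world has a successor (e.g. a S a).
Reflexive (axiom T): yes — every world is S-related to itself.
Transitive (axiom 4): yes — every two-step S-path is closed by a direct edge.
Euclidean (axiom 5): yes — any two successors of a common world are S-related.
So F validates K, D, T, S4, S5. The strongest is S5.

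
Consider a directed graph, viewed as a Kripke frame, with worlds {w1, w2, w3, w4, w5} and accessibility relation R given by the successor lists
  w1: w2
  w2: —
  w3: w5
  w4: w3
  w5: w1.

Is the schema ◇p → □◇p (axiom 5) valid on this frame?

No

Axiom 5 corresponds to the accessibility relation being Euclidean.
Euclidean: no — w1 R w2 and w1 R w2, but not w2 R w2.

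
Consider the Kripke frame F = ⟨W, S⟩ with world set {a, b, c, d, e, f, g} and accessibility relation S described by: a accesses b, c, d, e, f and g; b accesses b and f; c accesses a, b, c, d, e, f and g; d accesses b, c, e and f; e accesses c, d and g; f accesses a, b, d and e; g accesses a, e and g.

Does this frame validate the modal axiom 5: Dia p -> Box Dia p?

No

By correspondence theory, 5 is valid on a frame iff S is Euclidean.
Euclidean: no — a S b and a S c, but not b S c.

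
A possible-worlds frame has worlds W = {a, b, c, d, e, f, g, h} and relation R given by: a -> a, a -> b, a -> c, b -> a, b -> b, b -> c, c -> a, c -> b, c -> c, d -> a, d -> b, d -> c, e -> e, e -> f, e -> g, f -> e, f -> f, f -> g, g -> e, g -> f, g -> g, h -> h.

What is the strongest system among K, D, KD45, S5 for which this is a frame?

Serial (axiom D): yes — every world has a successor (e.g. a R a).
Euclidean (axiom 5): yes — any two successors of a common world are R-related.
Transitive (axiom 4): yes — every two-step R-path is closed by a direct edge.
Reflexive (axiom T): no — d is not related to itself.
So F validates K, D, KD45; S5 would additionally require R to be reflexive. The strongest is KD45.

KD45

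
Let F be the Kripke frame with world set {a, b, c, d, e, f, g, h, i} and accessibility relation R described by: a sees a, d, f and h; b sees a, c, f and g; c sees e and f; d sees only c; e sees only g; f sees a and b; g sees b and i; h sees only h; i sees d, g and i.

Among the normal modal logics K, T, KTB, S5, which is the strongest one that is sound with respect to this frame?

K

Reflexive (axiom T): no — b is not related to itself.
Symmetric (axiom B): no — a R d but not d R a.
Euclidean (axiom 5): no — a R d and a R f, but not d R f.
So F validates K; T would additionally require R to be reflexive. The strongest is K.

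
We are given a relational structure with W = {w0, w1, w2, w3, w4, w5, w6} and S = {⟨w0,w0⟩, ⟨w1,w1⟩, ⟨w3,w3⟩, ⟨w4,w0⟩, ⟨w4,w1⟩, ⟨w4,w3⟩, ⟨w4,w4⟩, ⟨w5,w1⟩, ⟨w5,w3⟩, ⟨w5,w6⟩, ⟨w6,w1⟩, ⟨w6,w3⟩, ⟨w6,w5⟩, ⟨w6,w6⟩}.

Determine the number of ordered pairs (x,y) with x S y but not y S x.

7

Enumerating: (w4,w0), (w4,w1), (w4,w3), (w5,w1), (w5,w3), (w6,w1), (w6,w3).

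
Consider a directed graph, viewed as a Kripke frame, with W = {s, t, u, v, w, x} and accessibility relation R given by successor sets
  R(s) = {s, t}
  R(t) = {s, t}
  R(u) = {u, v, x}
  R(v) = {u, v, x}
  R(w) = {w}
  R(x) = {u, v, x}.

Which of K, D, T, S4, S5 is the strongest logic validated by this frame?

S5

Serial (axiom D): yes — every world has a successor (e.g. s R s).
Reflexive (axiom T): yes — every world is R-related to itself.
Transitive (axiom 4): yes — every two-step R-path is closed by a direct edge.
Euclidean (axiom 5): yes — any two successors of a common world are R-related.
So F validates K, D, T, S4, S5. The strongest is S5.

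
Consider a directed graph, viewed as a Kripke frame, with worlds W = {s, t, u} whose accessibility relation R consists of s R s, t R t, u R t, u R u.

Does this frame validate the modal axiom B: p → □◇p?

No

By correspondence theory, B is valid on a frame iff R is symmetric.
Symmetric: no — u R t but not t R u.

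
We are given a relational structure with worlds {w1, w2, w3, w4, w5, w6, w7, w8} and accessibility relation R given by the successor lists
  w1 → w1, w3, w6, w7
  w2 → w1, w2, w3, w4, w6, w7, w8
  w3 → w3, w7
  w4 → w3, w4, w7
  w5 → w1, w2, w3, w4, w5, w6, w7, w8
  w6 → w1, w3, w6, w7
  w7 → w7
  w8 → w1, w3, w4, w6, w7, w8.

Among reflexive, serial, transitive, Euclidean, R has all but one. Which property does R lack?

Reflexive: yes — every world is R-related to itself.
Serial: yes — every world has a successor (e.g. w1 R w1).
Transitive: yes — every two-step R-path is closed by a direct edge.
Euclidean: no — w1 R w3 and w1 R w6, but not w3 R w6.
Only Euclidean fails.

Euclidean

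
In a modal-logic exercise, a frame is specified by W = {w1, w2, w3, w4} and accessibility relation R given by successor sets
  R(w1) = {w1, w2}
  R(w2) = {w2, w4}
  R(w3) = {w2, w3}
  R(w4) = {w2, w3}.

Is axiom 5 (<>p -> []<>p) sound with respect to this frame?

No

Axiom 5 corresponds to the accessibility relation being Euclidean.
Euclidean: no — w4 R w2 and w4 R w3, but not w2 R w3.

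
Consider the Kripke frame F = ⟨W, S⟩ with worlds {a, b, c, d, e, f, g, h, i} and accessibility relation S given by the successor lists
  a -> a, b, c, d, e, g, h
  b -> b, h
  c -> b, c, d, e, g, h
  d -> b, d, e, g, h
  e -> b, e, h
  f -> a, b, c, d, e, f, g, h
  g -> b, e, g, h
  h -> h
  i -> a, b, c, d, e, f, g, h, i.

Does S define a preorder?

Yes

Reflexive: yes — every world is S-related to itself.
Transitive: yes — every two-step S-path is closed by a direct edge.
So S is a preorder.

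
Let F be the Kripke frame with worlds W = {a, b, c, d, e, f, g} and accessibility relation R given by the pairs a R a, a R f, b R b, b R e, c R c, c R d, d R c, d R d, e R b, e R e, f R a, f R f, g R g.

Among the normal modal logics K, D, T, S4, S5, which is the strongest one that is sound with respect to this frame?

S5

Serial (axiom D): yes — every world has a successor (e.g. a R a).
Reflexive (axiom T): yes — every world is R-related to itself.
Transitive (axiom 4): yes — every two-step R-path is closed by a direct edge.
Euclidean (axiom 5): yes — any two successors of a common world are R-related.
So F validates K, D, T, S4, S5. The strongest is S5.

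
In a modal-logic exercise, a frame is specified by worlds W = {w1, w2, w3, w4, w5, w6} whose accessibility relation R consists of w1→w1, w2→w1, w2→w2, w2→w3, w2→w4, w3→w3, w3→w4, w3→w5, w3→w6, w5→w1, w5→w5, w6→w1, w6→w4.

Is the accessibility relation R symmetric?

No

Symmetric: no — w2 R w1 but not w1 R w2.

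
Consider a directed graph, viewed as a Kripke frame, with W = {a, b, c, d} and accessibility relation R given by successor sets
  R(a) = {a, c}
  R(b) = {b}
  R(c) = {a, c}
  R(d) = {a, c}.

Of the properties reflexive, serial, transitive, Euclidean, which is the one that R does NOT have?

Reflexive: no — d is not related to itself.
Serial: yes — every world has a successor (e.g. a R a).
Transitive: yes — every two-step R-path is closed by a direct edge.
Euclidean: yes — any two successors of a common world are R-related.
Only reflexive fails.

reflexive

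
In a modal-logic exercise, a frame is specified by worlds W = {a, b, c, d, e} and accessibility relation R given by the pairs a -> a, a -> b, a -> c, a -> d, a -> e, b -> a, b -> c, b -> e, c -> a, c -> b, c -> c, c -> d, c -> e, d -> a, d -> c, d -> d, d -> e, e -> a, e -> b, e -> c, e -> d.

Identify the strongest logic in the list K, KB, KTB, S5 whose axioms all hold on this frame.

KB

Symmetric (axiom B): yes — every pair in R has its reverse in R.
Reflexive (axiom T): no — b is not related to itself.
Euclidean (axiom 5): no — a R b and a R d, but not b R d.
So F validates K, KB; KTB would additionally require R to be reflexive. The strongest is KB.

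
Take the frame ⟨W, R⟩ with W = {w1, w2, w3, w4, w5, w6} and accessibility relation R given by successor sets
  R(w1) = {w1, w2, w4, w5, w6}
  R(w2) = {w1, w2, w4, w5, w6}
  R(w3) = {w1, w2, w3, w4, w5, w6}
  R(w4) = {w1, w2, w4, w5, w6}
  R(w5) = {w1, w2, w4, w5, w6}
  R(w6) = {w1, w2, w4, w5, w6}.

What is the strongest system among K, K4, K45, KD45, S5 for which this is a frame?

Transitive (axiom 4): yes — every two-step R-path is closed by a direct edge.
Euclidean (axiom 5): no — w3 R w1 and w3 R w3, but not w1 R w3.
Serial (axiom D): yes — every world has a successor (e.g. w1 R w1).
Reflexive (axiom T): yes — every world is R-related to itself.
So F validates K, K4; K45 would additionally require R to be Euclidean. The strongest is K4.

K4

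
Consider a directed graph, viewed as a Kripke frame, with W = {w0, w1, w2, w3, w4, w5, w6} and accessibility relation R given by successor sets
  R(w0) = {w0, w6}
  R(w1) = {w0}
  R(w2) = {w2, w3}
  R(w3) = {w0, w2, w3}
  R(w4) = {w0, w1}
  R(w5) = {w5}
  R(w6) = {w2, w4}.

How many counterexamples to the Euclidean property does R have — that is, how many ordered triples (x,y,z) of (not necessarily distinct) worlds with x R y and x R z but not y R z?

Enumerating: (w0,w6,w0), (w0,w6,w6), (w3,w0,w2), (w3,w0,w3), (w3,w2,w0), (w4,w0,w1), (w4,w1,w1), (w6,w2,w4), (w6,w4,w2), (w6,w4,w4).

10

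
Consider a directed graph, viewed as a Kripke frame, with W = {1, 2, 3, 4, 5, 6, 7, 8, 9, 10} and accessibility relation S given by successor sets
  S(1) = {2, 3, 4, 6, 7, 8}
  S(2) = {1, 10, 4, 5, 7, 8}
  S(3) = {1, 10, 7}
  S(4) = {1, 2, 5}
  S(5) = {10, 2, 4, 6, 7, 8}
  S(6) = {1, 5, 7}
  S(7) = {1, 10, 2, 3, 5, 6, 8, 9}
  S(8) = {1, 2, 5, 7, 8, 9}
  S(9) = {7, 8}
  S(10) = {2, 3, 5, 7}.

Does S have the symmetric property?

Symmetric: yes — every pair in S has its reverse in S.

Yes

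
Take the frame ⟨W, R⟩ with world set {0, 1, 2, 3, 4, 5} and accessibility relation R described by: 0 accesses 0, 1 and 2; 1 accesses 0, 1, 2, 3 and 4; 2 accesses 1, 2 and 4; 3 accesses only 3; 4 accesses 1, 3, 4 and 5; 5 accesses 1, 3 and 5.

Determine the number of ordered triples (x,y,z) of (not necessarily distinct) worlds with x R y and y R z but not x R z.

Enumerating: (0,1,3), (0,1,4), (0,2,4), (1,4,5), (2,1,0), (2,1,3), (2,4,3), (2,4,5), (4,1,0), (4,1,2), (5,1,0), (5,1,2), (5,1,4).

13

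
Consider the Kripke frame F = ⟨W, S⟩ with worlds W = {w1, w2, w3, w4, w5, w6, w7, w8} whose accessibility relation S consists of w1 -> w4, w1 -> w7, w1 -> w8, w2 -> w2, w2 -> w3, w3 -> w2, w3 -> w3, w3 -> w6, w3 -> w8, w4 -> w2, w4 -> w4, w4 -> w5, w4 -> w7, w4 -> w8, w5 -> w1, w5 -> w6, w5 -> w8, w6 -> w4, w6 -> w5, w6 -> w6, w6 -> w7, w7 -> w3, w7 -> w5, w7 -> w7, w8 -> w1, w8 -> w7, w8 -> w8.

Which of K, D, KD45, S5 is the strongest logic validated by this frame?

D

Serial (axiom D): yes — every world has a successor (e.g. w1 S w4).
Euclidean (axiom 5): no — w1 S w7 and w1 S w4, but not w7 S w4.
Transitive (axiom 4): no — w1 S w4 and w4 S w2, but not w1 S w2.
Reflexive (axiom T): no — w1 is not related to itself.
So F validates K, D; KD45 would additionally require S to be Euclidean and transitive. The strongest is D.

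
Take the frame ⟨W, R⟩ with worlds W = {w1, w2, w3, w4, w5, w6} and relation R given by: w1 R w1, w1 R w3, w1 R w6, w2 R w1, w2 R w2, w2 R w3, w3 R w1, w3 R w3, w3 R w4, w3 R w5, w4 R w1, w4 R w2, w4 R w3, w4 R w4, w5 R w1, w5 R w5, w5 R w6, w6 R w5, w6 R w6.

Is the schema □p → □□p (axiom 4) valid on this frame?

The schema 4 characterises exactly the transitive frames.
Transitive: no — w1 R w3 and w3 R w4, but not w1 R w4.

No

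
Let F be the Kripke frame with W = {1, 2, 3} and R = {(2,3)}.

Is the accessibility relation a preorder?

No

Reflexive: no — 1 is not related to itself.
Transitive: yes — every two-step R-path is closed by a direct edge.
So R is not a preorder.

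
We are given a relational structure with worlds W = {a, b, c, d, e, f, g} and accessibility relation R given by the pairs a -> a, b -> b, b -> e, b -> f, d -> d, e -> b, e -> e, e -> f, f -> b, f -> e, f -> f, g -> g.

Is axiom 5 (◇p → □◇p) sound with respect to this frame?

Yes

The schema 5 characterises exactly the Euclidean frames.
Euclidean: yes — any two successors of a common world are R-related.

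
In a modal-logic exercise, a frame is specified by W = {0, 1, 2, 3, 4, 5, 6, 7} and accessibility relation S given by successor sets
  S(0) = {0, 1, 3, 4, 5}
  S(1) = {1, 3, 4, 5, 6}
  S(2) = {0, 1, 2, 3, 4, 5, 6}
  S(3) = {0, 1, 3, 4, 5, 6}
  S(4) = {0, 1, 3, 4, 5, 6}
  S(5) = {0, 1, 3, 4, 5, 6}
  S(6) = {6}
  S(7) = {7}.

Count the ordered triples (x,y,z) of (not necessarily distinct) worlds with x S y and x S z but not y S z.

39

Enumerating: (0,1,0), (1,6,1), (1,6,3), (1,6,4), (1,6,5), (2,0,2), (2,0,6), (2,1,0), (2,1,2), (2,3,2), (2,4,2), (2,5,2), … and 27 more.
Total: 39.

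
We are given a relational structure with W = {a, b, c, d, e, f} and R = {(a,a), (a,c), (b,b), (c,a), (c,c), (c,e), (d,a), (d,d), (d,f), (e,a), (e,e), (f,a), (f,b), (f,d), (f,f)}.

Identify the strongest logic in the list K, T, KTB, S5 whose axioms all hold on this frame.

Reflexive (axiom T): yes — every world is R-related to itself.
Symmetric (axiom B): no — c R e but not e R c.
Euclidean (axiom 5): no — c R a and c R e, but not a R e.
So F validates K, T; KTB would additionally require R to be symmetric. The strongest is T.

T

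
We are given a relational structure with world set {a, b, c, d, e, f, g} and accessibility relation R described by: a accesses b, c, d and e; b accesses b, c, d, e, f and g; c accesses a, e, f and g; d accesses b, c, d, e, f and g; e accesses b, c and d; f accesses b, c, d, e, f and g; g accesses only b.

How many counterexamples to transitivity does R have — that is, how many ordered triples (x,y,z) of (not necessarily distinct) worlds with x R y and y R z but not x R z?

Enumerating: (a,b,f), (a,b,g), (a,c,a), (a,c,f), (a,c,g), (a,d,f), (a,d,g), (b,c,a), (c,a,b), (c,a,c), (c,a,d), (c,e,b), … and 23 more.
Total: 35.

35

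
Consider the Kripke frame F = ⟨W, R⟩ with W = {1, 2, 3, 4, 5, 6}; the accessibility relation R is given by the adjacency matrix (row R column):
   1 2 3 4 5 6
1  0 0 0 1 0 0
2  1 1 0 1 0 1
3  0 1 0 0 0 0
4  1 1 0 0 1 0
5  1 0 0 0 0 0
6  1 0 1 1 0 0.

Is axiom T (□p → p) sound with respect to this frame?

No

The schema T characterises exactly the reflexive frames.
Reflexive: no — 1 is not related to itself.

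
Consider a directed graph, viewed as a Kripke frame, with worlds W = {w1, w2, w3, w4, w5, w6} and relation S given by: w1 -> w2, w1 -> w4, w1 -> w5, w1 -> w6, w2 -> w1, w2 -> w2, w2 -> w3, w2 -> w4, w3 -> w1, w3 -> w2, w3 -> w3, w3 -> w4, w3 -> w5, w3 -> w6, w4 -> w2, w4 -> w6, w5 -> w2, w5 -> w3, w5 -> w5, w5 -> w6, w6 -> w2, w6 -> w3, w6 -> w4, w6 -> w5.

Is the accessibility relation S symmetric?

Symmetric: no — w1 S w4 but not w4 S w1.

No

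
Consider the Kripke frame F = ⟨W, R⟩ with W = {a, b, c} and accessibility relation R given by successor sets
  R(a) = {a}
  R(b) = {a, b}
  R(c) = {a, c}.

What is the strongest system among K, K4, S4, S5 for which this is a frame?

Transitive (axiom 4): yes — every two-step R-path is closed by a direct edge.
Reflexive (axiom T): yes — every world is R-related to itself.
Euclidean (axiom 5): no — b R a and b R b, but not a R b.
So F validates K, K4, S4; S5 would additionally require R to be Euclidean. The strongest is S4.

S4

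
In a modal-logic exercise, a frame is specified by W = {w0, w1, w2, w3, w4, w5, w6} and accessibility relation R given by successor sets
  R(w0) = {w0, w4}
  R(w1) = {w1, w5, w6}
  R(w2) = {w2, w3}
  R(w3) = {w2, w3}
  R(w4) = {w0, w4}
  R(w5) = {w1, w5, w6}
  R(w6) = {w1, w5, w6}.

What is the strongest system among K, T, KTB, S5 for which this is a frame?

Reflexive (axiom T): yes — every world is R-related to itself.
Symmetric (axiom B): yes — every pair in R has its reverse in R.
Euclidean (axiom 5): yes — any two successors of a common world are R-related.
So F validates K, T, KTB, S5. The strongest is S5.

S5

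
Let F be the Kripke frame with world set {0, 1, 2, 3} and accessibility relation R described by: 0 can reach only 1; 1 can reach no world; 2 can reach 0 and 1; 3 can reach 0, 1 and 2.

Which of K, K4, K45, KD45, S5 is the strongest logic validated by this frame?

Transitive (axiom 4): yes — every two-step R-path is closed by a direct edge.
Euclidean (axiom 5): no — 2 R 1 and 2 R 0, but not 1 R 0.
Serial (axiom D): no — 1 has no R-successor.
Reflexive (axiom T): no — 0 is not related to itself.
So F validates K, K4; K45 would additionally require R to be Euclidean. The strongest is K4.

K4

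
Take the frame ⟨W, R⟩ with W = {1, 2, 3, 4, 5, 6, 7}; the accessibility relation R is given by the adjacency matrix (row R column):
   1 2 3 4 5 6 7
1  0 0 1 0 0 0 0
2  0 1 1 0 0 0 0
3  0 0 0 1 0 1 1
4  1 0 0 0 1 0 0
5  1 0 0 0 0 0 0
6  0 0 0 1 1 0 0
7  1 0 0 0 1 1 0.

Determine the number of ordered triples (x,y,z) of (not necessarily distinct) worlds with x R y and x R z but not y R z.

24

Enumerating: (1,3,3), (2,3,2), (2,3,3), (3,4,4), (3,4,6), (3,4,7), (3,6,6), (3,6,7), (3,7,4), (3,7,7), (4,1,1), (4,1,5), … and 12 more.
Total: 24.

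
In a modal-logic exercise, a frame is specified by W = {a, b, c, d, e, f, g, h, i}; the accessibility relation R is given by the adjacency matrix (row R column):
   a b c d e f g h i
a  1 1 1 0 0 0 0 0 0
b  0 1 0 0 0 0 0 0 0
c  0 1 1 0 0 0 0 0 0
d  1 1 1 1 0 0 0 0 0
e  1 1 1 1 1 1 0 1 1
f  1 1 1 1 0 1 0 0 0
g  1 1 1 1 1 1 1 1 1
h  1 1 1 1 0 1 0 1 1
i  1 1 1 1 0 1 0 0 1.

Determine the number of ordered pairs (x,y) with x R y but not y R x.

36

Enumerating: (a,b), (a,c), (c,b), (d,a), (d,b), (d,c), (e,a), (e,b), (e,c), (e,d), (e,f), (e,h), … and 24 more.
Total: 36.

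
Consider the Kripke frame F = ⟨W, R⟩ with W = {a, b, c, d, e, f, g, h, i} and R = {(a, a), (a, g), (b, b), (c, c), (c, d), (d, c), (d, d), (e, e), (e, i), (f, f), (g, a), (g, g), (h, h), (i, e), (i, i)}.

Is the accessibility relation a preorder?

Reflexive: yes — every world is R-related to itself.
Transitive: yes — every two-step R-path is closed by a direct edge.
So R is a preorder.

Yes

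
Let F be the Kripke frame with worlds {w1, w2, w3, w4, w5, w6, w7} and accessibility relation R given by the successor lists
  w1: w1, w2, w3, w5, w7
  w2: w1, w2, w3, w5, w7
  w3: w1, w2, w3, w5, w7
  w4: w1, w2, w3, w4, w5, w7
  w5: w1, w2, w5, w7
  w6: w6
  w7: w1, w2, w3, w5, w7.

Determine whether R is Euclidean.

Euclidean: no — w1 R w5 and w1 R w3, but not w5 R w3.

No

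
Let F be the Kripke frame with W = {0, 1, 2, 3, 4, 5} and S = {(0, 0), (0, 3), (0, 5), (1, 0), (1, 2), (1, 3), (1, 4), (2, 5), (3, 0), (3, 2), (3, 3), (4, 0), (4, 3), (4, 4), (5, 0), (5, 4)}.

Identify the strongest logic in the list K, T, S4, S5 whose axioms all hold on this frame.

K

Reflexive (axiom T): no — 1 is not related to itself.
Transitive (axiom 4): no — 0 S 3 and 3 S 2, but not 0 S 2.
Euclidean (axiom 5): no — 0 S 3 and 0 S 5, but not 3 S 5.
So F validates K; T would additionally require S to be reflexive. The strongest is K.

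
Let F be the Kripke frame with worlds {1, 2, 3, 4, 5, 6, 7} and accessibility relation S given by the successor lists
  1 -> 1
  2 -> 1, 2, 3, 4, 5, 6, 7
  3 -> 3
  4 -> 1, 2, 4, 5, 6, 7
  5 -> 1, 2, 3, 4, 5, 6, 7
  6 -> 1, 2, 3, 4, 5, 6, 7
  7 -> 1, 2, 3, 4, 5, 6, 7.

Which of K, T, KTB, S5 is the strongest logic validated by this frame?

Reflexive (axiom T): yes — every world is S-related to itself.
Symmetric (axiom B): no — 2 S 1 but not 1 S 2.
Euclidean (axiom 5): no — 2 S 1 and 2 S 3, but not 1 S 3.
So F validates K, T; KTB would additionally require S to be symmetric. The strongest is T.

T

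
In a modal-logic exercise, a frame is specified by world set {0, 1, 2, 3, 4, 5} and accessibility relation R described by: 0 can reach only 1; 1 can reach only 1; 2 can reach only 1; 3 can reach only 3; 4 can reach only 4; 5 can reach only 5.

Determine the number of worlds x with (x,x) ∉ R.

2

Enumerating: 0, 2.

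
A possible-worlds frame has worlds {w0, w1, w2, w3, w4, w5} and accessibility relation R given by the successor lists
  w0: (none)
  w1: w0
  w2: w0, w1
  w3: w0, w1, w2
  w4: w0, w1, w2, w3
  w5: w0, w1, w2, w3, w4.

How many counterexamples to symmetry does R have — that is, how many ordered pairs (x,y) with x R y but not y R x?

Enumerating: (w1,w0), (w2,w0), (w2,w1), (w3,w0), (w3,w1), (w3,w2), (w4,w0), (w4,w1), (w4,w2), (w4,w3), (w5,w0), (w5,w1), (w5,w2), (w5,w3), (w5,w4).

15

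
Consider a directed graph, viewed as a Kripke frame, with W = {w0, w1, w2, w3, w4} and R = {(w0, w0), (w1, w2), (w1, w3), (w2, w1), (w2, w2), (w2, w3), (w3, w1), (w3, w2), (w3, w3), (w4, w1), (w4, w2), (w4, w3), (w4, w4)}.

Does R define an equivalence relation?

No

Reflexive: no — w1 is not related to itself.
Symmetric: no — w4 R w1 but not w1 R w4.
Transitive: no — w1 R w2 and w2 R w1, but not w1 R w1.
So R is not an equivalence relation.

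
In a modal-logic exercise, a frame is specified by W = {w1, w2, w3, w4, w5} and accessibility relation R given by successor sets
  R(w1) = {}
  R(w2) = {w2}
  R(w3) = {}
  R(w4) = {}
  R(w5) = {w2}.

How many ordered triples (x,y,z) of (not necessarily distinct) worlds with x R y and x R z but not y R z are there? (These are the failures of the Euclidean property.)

R is Euclidean; there are no such tuples.

0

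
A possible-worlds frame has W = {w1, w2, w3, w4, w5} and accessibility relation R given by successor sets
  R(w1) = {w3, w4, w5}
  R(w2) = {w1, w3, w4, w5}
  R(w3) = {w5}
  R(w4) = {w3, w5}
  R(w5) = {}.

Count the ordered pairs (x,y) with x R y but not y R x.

Enumerating: (w1,w3), (w1,w4), (w1,w5), (w2,w1), (w2,w3), (w2,w4), (w2,w5), (w3,w5), (w4,w3), (w4,w5).

10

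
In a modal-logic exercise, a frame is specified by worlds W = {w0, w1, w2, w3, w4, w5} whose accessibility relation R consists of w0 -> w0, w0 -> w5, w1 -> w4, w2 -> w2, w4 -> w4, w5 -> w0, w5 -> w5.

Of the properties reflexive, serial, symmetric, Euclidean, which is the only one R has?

Reflexive: no — w1 is not related to itself.
Serial: no — w3 has no R-successor.
Symmetric: no — w1 R w4 but not w4 R w1.
Euclidean: yes — any two successors of a common world are R-related.
Only Euclidean holds.

Euclidean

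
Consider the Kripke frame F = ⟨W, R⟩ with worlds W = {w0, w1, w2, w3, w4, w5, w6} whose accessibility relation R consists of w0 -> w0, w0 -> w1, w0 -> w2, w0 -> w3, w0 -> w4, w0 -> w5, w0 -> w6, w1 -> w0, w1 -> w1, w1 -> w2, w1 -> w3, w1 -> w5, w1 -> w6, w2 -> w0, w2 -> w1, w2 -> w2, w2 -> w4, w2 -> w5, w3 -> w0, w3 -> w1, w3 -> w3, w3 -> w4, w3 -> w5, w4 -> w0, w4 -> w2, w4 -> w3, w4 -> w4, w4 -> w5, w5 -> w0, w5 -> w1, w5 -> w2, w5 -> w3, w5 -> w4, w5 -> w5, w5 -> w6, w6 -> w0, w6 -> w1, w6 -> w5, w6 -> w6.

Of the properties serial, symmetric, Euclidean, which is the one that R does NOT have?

Euclidean

Serial: yes — every world has a successor (e.g. w0 R w0).
Symmetric: yes — every pair in R has its reverse in R.
Euclidean: no — w0 R w1 and w0 R w4, but not w1 R w4.
Only Euclidean fails.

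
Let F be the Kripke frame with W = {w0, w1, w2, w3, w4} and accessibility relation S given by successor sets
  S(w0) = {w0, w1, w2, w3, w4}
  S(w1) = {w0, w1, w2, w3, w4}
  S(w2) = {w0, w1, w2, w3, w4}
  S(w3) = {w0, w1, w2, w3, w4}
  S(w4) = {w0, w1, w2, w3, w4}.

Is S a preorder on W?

Reflexive: yes — every world is S-related to itself.
Transitive: yes — every two-step S-path is closed by a direct edge.
So S is a preorder.

Yes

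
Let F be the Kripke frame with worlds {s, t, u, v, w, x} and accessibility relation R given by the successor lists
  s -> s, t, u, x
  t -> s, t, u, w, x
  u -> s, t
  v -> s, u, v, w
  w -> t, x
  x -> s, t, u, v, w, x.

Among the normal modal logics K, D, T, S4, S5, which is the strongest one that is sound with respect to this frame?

Serial (axiom D): yes — every world has a successor (e.g. s R s).
Reflexive (axiom T): no — u is not related to itself.
Transitive (axiom 4): no — s R t and t R w, but not s R w.
Euclidean (axiom 5): no — s R u and s R x, but not u R x.
So F validates K, D; T would additionally require R to be reflexive. The strongest is D.

D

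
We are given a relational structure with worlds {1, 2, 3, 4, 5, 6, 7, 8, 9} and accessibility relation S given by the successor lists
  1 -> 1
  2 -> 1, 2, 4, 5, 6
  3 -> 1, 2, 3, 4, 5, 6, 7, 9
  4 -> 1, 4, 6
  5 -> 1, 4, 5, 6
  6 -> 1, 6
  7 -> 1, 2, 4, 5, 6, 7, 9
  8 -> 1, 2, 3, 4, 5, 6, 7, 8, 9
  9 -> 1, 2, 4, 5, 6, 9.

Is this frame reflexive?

Yes

Reflexive: yes — every world is S-related to itself.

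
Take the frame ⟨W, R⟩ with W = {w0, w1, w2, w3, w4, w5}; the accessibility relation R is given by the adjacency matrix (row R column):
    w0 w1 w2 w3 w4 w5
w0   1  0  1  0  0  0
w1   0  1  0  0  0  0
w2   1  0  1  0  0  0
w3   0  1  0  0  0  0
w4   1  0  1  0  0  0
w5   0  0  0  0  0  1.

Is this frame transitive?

Transitive: yes — every two-step R-path is closed by a direct edge.

Yes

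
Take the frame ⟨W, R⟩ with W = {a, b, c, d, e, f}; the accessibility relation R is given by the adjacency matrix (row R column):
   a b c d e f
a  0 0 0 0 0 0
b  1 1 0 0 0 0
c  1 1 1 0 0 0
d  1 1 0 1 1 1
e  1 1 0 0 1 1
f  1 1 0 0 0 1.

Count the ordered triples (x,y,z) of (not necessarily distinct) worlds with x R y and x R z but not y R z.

28

Enumerating: (b,a,a), (b,a,b), (c,a,a), (c,a,b), (c,a,c), (c,b,c), (d,a,a), (d,a,b), (d,a,d), (d,a,e), (d,a,f), (d,b,d), … and 16 more.
Total: 28.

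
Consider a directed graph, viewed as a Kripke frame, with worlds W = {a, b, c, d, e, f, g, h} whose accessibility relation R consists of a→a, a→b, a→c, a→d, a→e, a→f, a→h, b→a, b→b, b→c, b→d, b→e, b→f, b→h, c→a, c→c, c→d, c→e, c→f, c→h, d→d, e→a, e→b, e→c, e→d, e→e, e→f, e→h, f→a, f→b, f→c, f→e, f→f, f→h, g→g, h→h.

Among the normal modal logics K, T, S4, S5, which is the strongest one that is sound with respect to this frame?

Reflexive (axiom T): yes — every world is R-related to itself.
Transitive (axiom 4): no — c R a and a R b, but not c R b.
Euclidean (axiom 5): no — a R c and a R b, but not c R b.
So F validates K, T; S4 would additionally require R to be transitive. The strongest is T.

T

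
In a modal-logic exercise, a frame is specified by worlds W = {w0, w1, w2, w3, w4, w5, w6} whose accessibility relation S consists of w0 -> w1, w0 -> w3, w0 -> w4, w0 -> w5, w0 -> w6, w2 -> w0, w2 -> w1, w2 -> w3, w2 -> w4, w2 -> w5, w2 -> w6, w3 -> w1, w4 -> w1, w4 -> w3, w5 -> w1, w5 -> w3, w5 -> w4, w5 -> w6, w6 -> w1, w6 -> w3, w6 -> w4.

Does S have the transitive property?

Transitive: yes — every two-step S-path is closed by a direct edge.

Yes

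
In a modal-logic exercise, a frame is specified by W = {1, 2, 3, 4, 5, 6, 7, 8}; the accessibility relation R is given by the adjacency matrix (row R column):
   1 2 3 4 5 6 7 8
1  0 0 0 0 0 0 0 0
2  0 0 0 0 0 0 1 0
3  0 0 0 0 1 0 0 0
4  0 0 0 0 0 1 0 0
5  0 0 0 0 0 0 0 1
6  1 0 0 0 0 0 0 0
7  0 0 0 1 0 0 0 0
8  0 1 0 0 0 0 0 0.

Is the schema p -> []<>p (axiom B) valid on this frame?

By correspondence theory, B is valid on a frame iff R is symmetric.
Symmetric: no — 2 R 7 but not 7 R 2.

No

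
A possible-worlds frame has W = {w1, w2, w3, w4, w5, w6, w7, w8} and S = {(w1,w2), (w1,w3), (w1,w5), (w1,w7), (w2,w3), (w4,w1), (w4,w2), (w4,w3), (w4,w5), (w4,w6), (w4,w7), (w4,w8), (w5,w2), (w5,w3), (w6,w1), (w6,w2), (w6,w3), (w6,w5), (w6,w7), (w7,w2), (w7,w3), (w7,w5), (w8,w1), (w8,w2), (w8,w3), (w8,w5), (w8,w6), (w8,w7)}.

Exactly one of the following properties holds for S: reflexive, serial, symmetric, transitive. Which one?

transitive

Reflexive: no — w1 is not related to itself.
Serial: no — w3 has no S-successor.
Symmetric: no — w1 S w2 but not w2 S w1.
Transitive: yes — every two-step S-path is closed by a direct edge.
Only transitive holds.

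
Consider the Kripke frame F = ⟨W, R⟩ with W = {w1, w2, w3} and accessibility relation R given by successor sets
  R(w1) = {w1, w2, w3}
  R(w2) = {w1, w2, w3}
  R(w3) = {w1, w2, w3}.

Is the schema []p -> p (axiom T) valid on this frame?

Yes

By correspondence theory, T is valid on a frame iff R is reflexive.
Reflexive: yes — every world is R-related to itself.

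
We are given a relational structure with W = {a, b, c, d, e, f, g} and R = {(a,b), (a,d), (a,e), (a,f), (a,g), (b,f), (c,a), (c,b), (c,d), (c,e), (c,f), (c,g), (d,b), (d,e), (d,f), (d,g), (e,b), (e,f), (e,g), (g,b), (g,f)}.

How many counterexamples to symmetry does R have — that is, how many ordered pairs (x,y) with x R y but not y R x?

Enumerating: (a,b), (a,d), (a,e), (a,f), (a,g), (b,f), (c,a), (c,b), (c,d), (c,e), (c,f), (c,g), … and 9 more.
Total: 21.

21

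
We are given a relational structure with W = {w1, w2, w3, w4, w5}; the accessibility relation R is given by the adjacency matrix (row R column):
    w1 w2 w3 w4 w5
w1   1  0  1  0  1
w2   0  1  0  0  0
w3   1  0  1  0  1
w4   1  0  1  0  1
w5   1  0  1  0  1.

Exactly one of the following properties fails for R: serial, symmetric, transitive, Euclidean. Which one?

Serial: yes — every world has a successor (e.g. w1 R w1).
Symmetric: no — w4 R w1 but not w1 R w4.
Transitive: yes — every two-step R-path is closed by a direct edge.
Euclidean: yes — any two successors of a common world are R-related.
Only symmetric fails.

symmetric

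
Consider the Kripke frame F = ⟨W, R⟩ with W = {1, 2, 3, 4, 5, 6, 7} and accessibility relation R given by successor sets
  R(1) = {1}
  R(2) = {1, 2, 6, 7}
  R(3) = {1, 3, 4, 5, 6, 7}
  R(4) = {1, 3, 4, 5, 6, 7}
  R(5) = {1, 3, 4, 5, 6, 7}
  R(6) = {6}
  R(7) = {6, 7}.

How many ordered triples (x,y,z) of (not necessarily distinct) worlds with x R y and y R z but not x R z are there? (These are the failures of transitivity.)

R is transitive; there are no such tuples.

0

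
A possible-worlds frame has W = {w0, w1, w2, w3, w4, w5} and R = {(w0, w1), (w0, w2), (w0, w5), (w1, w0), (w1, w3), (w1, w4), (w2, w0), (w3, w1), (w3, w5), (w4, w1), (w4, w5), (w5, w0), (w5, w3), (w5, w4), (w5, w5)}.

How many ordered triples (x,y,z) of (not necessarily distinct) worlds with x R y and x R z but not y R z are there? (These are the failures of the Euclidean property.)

Enumerating: (w0,w1,w1), (w0,w1,w2), (w0,w1,w5), (w0,w2,w1), (w0,w2,w2), (w0,w2,w5), (w0,w5,w1), (w0,w5,w2), (w1,w0,w0), (w1,w0,w3), (w1,w0,w4), (w1,w3,w0), … and 21 more.
Total: 33.

33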